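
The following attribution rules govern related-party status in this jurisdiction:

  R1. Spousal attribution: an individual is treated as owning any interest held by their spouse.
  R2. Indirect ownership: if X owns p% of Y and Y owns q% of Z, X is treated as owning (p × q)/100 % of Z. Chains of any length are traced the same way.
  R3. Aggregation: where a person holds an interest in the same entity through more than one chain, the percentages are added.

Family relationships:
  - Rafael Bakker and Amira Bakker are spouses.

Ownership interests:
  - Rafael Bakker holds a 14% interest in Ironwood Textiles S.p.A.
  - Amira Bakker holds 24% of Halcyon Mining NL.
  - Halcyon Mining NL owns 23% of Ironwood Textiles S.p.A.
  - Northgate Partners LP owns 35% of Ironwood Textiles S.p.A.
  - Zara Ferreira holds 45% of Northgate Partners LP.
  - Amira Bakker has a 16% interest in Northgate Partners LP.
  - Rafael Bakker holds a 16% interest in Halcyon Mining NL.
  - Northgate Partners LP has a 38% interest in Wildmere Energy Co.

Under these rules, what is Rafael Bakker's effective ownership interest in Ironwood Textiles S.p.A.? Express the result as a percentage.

28.8%

By spousal attribution (R1), Rafael Bakker is treated as also owning Amira Bakker's interest in Halcyon Mining NL, giving 16% + 24% = 40%.
By spousal attribution (R1), Rafael Bakker is treated as owning Amira Bakker's 16% interest in Northgate Partners LP.
Chain via Halcyon Mining NL (R2): 40% × 23% = 9.2% of Ironwood Textiles S.p.A.
Direct interest in Ironwood Textiles S.p.A: 14%.
Chain via Northgate Partners LP (R2): 16% × 35% = 5.6% of Ironwood Textiles S.p.A.
Aggregating (R3): 9.2% + 14% + 5.6% = 28.8%.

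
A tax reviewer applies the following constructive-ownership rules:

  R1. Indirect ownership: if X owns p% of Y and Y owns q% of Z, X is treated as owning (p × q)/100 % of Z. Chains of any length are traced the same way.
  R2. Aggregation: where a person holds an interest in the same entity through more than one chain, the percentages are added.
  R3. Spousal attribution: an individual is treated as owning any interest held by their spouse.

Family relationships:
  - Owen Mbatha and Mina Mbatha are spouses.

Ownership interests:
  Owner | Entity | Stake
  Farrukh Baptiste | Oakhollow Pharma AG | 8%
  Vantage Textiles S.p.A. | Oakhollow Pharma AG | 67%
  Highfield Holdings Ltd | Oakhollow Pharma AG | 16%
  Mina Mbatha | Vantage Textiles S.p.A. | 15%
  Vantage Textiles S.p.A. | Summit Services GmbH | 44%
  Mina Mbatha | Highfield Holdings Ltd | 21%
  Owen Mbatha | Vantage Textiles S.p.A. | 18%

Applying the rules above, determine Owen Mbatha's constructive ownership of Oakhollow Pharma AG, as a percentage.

25.47%

By spousal attribution (R3), Owen Mbatha is treated as also owning Mina Mbatha's interest in Vantage Textiles S.p.A, giving 18% + 15% = 33%.
By spousal attribution (R3), Owen Mbatha is treated as owning Mina Mbatha's 21% interest in Highfield Holdings Ltd.
Chain via Vantage Textiles S.p.A. (R1): 33% × 67% = 22.11% of Oakhollow Pharma AG.
Chain via Highfield Holdings Ltd (R1): 21% × 16% = 3.36% of Oakhollow Pharma AG.
Aggregating (R2): 22.11% + 3.36% = 25.47%.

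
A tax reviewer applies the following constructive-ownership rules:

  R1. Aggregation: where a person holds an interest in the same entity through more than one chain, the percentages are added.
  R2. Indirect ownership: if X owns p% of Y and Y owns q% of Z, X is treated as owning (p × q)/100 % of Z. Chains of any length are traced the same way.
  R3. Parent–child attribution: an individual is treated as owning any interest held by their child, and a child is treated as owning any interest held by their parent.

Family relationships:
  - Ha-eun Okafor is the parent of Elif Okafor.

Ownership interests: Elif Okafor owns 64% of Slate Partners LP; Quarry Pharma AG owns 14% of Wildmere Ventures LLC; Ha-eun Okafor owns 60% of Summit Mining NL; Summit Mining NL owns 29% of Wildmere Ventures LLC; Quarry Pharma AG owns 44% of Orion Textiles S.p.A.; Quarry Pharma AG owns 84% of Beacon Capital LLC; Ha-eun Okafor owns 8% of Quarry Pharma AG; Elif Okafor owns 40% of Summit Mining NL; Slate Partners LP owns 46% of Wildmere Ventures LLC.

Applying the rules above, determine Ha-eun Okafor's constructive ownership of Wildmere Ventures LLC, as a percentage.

59.56%

By parent–child attribution (R3), Ha-eun Okafor is treated as also owning Elif Okafor's interest in Summit Mining NL, giving 60% + 40% = 100%.
By parent–child attribution (R3), Ha-eun Okafor is treated as owning Elif Okafor's 64% interest in Slate Partners LP.
Chain via Summit Mining NL (R2): 100% × 29% = 29% of Wildmere Ventures LLC.
Chain via Quarry Pharma AG (R2): 8% × 14% = 1.12% of Wildmere Ventures LLC.
Chain via Slate Partners LP (R2): 64% × 46% = 29.44% of Wildmere Ventures LLC.
Aggregating (R1): 29% + 1.12% + 29.44% = 59.56%.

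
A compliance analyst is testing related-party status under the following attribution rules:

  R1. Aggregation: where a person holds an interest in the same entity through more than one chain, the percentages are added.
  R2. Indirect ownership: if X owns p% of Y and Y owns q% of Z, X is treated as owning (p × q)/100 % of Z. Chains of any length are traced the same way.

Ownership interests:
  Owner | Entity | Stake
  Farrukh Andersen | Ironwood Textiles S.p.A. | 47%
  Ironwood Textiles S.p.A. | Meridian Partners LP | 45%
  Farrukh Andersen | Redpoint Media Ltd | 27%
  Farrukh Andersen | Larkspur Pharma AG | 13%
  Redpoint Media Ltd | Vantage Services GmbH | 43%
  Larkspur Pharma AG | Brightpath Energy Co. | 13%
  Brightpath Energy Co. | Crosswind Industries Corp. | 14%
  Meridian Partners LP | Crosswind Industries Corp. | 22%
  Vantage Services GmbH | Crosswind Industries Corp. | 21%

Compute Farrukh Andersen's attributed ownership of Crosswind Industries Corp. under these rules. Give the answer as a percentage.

7.3277%

Chain via Larkspur Pharma AG → Brightpath Energy Co. (R2): 13% × 13% × 14% = 0.2366% of Crosswind Industries Corp.
Chain via Ironwood Textiles S.p.A. → Meridian Partners LP (R2): 47% × 45% × 22% = 4.653% of Crosswind Industries Corp.
Chain via Redpoint Media Ltd → Vantage Services GmbH (R2): 27% × 43% × 21% = 2.4381% of Crosswind Industries Corp.
Aggregating (R1): 0.2366% + 4.653% + 2.4381% = 7.3277%.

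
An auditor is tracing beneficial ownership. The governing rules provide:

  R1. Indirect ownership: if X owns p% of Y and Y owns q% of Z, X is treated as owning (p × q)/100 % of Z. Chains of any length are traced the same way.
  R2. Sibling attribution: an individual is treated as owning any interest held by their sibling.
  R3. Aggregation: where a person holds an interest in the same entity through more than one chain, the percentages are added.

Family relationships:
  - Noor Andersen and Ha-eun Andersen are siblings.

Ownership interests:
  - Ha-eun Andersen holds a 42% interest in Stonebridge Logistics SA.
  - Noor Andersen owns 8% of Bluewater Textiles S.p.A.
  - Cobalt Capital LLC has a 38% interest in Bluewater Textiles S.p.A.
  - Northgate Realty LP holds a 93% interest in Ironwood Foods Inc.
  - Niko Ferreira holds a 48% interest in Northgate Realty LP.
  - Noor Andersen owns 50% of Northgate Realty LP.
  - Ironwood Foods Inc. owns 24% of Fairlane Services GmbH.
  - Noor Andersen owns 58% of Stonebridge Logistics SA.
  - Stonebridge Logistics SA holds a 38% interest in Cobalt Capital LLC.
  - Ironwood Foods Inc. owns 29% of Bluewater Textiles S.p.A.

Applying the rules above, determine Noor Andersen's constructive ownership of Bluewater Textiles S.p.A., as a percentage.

By sibling attribution (R2), Noor Andersen is treated as also owning Ha-eun Andersen's interest in Stonebridge Logistics SA, giving 58% + 42% = 100%.
Chain via Stonebridge Logistics SA → Cobalt Capital LLC (R1): 100% × 38% × 38% = 14.44% of Bluewater Textiles S.p.A.
Chain via Northgate Realty LP → Ironwood Foods Inc. (R1): 50% × 93% × 29% = 13.485% of Bluewater Textiles S.p.A.
Direct interest in Bluewater Textiles S.p.A: 8%.
Aggregating (R3): 14.44% + 13.485% + 8% = 35.925%.

35.925%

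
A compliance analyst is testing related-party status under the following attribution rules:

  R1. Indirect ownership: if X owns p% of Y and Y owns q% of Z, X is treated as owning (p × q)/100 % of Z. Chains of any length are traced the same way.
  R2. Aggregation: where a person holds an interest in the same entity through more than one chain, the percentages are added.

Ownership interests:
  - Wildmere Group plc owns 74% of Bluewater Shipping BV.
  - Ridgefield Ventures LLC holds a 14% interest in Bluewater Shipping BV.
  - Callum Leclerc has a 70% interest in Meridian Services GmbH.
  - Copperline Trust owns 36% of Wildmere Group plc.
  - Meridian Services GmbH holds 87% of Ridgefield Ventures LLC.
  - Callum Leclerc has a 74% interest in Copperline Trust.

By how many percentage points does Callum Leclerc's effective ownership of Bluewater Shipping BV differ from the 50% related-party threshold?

Chain via Meridian Services GmbH → Ridgefield Ventures LLC (R1): 70% × 87% × 14% = 8.526% of Bluewater Shipping BV.
Chain via Copperline Trust → Wildmere Group plc (R1): 74% × 36% × 74% = 19.7136% of Bluewater Shipping BV.
Aggregating (R2): 8.526% + 19.7136% = 28.2396%.
28.2396% falls short of the 50% threshold by 21.7604 percentage points.

21.7604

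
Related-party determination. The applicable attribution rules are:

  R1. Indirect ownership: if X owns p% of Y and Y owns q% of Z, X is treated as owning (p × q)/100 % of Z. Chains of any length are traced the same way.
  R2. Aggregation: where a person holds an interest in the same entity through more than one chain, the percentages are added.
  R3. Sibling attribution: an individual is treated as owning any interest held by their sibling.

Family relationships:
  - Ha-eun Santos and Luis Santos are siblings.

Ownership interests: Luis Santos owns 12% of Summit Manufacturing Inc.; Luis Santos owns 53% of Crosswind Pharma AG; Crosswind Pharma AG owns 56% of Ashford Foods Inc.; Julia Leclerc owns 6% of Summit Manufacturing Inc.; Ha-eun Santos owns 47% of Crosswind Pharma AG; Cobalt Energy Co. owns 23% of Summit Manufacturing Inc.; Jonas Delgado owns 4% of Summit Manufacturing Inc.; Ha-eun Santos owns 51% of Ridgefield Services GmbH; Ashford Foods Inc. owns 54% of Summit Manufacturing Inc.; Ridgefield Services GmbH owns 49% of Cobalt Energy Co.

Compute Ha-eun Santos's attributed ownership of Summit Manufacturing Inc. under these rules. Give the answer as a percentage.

By sibling attribution (R3), Ha-eun Santos is treated as also owning Luis Santos's interest in Crosswind Pharma AG, giving 47% + 53% = 100%.
By sibling attribution (R3), Ha-eun Santos is treated as owning Luis Santos's 12% interest in Summit Manufacturing Inc.
Chain via Ridgefield Services GmbH → Cobalt Energy Co. (R1): 51% × 49% × 23% = 5.7477% of Summit Manufacturing Inc.
Chain via Crosswind Pharma AG → Ashford Foods Inc. (R1): 100% × 56% × 54% = 30.24% of Summit Manufacturing Inc.
Direct interest in Summit Manufacturing Inc: 12%.
Aggregating (R2): 5.7477% + 30.24% + 12% = 47.9877%.

47.9877%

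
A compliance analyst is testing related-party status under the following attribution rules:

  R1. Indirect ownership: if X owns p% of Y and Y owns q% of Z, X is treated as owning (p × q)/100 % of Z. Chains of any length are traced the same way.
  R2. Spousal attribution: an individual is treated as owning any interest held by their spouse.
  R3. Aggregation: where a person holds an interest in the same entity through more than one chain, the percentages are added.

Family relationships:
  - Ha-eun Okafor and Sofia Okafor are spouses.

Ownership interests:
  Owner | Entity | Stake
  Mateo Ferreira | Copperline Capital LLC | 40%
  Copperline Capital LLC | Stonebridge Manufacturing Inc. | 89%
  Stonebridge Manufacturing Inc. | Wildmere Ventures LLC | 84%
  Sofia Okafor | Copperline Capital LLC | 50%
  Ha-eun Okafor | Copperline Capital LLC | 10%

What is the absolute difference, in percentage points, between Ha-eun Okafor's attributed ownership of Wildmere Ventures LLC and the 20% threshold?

By spousal attribution (R2), Ha-eun Okafor is treated as also owning Sofia Okafor's interest in Copperline Capital LLC, giving 10% + 50% = 60%.
Chain via Copperline Capital LLC → Stonebridge Manufacturing Inc. (R1): 60% × 89% × 84% = 44.856% of Wildmere Ventures LLC.
44.856% exceeds the 20% threshold by 24.856 percentage points.

24.856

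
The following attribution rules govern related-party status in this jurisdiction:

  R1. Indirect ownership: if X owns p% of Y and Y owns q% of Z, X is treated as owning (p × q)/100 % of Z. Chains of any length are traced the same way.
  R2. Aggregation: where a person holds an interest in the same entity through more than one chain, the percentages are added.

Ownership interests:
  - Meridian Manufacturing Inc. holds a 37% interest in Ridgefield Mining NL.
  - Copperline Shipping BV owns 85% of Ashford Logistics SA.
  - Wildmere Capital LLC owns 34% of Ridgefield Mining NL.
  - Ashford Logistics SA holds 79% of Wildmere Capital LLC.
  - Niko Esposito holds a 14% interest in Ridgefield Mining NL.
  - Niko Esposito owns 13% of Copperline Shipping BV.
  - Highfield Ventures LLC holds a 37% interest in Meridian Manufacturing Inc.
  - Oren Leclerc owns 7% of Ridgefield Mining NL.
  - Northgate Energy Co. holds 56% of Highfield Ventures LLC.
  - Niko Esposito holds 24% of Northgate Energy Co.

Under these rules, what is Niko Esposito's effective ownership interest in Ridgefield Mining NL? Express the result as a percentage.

18.807966%

Chain via Northgate Energy Co. → Highfield Ventures LLC → Meridian Manufacturing Inc. (R1): 24% × 56% × 37% × 37% = 1.839936% of Ridgefield Mining NL.
Chain via Copperline Shipping BV → Ashford Logistics SA → Wildmere Capital LLC (R1): 13% × 85% × 79% × 34% = 2.96803% of Ridgefield Mining NL.
Direct interest in Ridgefield Mining NL: 14%.
Aggregating (R2): 1.839936% + 2.96803% + 14% = 18.807966%.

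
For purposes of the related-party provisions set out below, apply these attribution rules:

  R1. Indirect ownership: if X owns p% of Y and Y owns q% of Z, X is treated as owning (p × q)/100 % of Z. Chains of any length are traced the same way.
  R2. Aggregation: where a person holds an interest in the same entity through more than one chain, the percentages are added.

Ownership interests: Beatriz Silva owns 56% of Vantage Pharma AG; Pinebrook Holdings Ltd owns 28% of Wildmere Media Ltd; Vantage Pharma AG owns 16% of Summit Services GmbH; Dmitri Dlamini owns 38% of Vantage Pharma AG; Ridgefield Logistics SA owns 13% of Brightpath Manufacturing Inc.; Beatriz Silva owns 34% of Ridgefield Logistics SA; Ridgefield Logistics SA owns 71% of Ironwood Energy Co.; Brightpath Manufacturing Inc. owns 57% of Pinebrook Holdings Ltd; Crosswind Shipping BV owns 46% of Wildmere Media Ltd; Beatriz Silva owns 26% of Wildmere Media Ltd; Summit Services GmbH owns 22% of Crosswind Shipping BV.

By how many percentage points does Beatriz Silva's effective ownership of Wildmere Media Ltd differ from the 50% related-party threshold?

22.387816

Chain via Vantage Pharma AG → Summit Services GmbH → Crosswind Shipping BV (R1): 56% × 16% × 22% × 46% = 0.906752% of Wildmere Media Ltd.
Chain via Ridgefield Logistics SA → Brightpath Manufacturing Inc. → Pinebrook Holdings Ltd (R1): 34% × 13% × 57% × 28% = 0.705432% of Wildmere Media Ltd.
Direct interest in Wildmere Media Ltd: 26%.
Aggregating (R2): 0.906752% + 0.705432% + 26% = 27.612184%.
27.612184% falls short of the 50% threshold by 22.387816 percentage points.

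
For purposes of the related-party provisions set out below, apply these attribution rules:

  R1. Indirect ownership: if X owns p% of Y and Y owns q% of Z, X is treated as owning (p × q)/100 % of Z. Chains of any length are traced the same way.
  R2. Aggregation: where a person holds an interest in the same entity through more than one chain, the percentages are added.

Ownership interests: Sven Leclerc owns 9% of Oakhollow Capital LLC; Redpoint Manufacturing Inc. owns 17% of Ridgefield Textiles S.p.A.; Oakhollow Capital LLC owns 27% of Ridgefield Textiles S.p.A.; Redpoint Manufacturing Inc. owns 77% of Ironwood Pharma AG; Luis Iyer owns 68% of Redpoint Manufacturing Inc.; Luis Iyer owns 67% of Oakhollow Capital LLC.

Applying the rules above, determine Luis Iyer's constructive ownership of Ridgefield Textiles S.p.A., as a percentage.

Chain via Redpoint Manufacturing Inc. (R1): 68% × 17% = 11.56% of Ridgefield Textiles S.p.A.
Chain via Oakhollow Capital LLC (R1): 67% × 27% = 18.09% of Ridgefield Textiles S.p.A.
Aggregating (R2): 11.56% + 18.09% = 29.65%.

29.65%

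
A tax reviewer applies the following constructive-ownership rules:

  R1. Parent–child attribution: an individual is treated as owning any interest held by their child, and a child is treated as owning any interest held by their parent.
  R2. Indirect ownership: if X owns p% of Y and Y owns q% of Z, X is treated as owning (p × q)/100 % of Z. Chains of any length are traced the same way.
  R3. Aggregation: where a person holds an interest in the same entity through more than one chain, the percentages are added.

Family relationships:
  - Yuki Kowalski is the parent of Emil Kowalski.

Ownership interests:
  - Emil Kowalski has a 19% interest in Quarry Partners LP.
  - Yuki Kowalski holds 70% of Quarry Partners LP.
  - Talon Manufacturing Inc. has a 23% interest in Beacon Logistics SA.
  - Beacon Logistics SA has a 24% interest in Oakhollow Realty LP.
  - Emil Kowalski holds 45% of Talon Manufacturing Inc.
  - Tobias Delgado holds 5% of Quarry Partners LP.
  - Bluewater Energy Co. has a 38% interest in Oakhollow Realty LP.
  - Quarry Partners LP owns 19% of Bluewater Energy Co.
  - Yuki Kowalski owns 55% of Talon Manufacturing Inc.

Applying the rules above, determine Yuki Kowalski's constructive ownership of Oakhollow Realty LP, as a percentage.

11.9458%

By parent–child attribution (R1), Yuki Kowalski is treated as also owning Emil Kowalski's interest in Quarry Partners LP, giving 70% + 19% = 89%.
By parent–child attribution (R1), Yuki Kowalski is treated as also owning Emil Kowalski's interest in Talon Manufacturing Inc, giving 55% + 45% = 100%.
Chain via Quarry Partners LP → Bluewater Energy Co. (R2): 89% × 19% × 38% = 6.4258% of Oakhollow Realty LP.
Chain via Talon Manufacturing Inc. → Beacon Logistics SA (R2): 100% × 23% × 24% = 5.52% of Oakhollow Realty LP.
Aggregating (R3): 6.4258% + 5.52% = 11.9458%.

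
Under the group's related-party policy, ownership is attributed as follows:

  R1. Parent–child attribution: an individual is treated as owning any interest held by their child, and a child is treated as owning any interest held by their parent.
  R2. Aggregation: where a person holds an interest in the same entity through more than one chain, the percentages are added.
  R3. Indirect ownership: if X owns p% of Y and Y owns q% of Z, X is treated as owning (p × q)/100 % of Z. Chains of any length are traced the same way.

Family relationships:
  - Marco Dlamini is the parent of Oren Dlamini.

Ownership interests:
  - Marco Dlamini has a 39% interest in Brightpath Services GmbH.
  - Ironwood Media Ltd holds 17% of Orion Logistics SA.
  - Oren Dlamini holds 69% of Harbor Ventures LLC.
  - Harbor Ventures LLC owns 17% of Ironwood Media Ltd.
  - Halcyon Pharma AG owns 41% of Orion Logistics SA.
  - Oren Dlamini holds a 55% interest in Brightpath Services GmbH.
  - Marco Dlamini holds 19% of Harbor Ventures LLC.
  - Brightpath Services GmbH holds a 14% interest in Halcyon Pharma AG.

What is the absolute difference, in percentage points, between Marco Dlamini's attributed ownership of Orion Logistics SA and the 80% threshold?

By parent–child attribution (R1), Marco Dlamini is treated as also owning Oren Dlamini's interest in Harbor Ventures LLC, giving 19% + 69% = 88%.
By parent–child attribution (R1), Marco Dlamini is treated as also owning Oren Dlamini's interest in Brightpath Services GmbH, giving 39% + 55% = 94%.
Chain via Harbor Ventures LLC → Ironwood Media Ltd (R3): 88% × 17% × 17% = 2.5432% of Orion Logistics SA.
Chain via Brightpath Services GmbH → Halcyon Pharma AG (R3): 94% × 14% × 41% = 5.3956% of Orion Logistics SA.
Aggregating (R2): 2.5432% + 5.3956% = 7.9388%.
7.9388% falls short of the 80% threshold by 72.0612 percentage points.

72.0612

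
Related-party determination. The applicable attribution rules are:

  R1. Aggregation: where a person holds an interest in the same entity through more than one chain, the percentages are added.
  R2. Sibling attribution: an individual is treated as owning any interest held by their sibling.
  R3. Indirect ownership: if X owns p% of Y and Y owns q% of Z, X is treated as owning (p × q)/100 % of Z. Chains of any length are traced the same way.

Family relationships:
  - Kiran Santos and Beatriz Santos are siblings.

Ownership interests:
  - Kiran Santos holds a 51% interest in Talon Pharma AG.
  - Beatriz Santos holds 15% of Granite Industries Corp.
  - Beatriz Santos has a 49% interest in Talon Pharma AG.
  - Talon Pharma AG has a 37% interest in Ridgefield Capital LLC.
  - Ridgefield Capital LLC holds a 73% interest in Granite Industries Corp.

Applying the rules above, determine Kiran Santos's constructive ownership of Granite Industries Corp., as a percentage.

By sibling attribution (R2), Kiran Santos is treated as also owning Beatriz Santos's interest in Talon Pharma AG, giving 51% + 49% = 100%.
By sibling attribution (R2), Kiran Santos is treated as owning Beatriz Santos's 15% interest in Granite Industries Corp.
Chain via Talon Pharma AG → Ridgefield Capital LLC (R3): 100% × 37% × 73% = 27.01% of Granite Industries Corp.
Direct interest in Granite Industries Corp: 15%.
Aggregating (R1): 27.01% + 15% = 42.01%.

42.01%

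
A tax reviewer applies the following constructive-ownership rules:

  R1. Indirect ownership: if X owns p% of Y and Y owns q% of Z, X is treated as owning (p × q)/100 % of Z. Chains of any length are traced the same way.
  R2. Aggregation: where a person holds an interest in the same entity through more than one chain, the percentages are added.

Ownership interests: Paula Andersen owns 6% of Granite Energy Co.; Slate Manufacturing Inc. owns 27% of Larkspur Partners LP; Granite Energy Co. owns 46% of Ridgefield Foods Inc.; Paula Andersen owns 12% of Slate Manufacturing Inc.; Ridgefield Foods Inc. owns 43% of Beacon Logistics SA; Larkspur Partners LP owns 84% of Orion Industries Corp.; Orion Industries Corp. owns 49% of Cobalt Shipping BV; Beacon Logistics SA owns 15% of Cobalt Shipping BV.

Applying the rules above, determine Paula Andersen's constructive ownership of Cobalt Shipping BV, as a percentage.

1.511604%

Chain via Slate Manufacturing Inc. → Larkspur Partners LP → Orion Industries Corp. (R1): 12% × 27% × 84% × 49% = 1.333584% of Cobalt Shipping BV.
Chain via Granite Energy Co. → Ridgefield Foods Inc. → Beacon Logistics SA (R1): 6% × 46% × 43% × 15% = 0.17802% of Cobalt Shipping BV.
Aggregating (R2): 1.333584% + 0.17802% = 1.511604%.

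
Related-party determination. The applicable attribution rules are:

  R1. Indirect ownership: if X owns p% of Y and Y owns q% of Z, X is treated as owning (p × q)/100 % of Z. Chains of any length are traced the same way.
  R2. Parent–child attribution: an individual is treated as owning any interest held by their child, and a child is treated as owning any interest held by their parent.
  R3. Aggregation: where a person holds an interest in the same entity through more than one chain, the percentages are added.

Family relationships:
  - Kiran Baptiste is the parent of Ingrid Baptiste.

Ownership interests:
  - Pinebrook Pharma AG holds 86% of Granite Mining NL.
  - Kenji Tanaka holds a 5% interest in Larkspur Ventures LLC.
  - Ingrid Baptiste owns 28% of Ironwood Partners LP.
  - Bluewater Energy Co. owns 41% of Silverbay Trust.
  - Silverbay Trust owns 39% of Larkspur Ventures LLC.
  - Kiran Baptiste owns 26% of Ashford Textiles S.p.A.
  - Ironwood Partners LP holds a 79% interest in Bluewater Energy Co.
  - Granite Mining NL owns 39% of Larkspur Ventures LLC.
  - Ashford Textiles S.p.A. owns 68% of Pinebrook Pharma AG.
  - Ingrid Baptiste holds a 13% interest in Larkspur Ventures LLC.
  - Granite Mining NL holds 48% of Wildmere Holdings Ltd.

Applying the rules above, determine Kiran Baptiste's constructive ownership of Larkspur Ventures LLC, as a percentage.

By parent–child attribution (R2), Kiran Baptiste is treated as owning Ingrid Baptiste's 28% interest in Ironwood Partners LP.
By parent–child attribution (R2), Kiran Baptiste is treated as owning Ingrid Baptiste's 13% interest in Larkspur Ventures LLC.
Chain via Ashford Textiles S.p.A. → Pinebrook Pharma AG → Granite Mining NL (R1): 26% × 68% × 86% × 39% = 5.929872% of Larkspur Ventures LLC.
Chain via Ironwood Partners LP → Bluewater Energy Co. → Silverbay Trust (R1): 28% × 79% × 41% × 39% = 3.536988% of Larkspur Ventures LLC.
Direct interest in Larkspur Ventures LLC: 13%.
Aggregating (R3): 5.929872% + 3.536988% + 13% = 22.46686%.

22.46686%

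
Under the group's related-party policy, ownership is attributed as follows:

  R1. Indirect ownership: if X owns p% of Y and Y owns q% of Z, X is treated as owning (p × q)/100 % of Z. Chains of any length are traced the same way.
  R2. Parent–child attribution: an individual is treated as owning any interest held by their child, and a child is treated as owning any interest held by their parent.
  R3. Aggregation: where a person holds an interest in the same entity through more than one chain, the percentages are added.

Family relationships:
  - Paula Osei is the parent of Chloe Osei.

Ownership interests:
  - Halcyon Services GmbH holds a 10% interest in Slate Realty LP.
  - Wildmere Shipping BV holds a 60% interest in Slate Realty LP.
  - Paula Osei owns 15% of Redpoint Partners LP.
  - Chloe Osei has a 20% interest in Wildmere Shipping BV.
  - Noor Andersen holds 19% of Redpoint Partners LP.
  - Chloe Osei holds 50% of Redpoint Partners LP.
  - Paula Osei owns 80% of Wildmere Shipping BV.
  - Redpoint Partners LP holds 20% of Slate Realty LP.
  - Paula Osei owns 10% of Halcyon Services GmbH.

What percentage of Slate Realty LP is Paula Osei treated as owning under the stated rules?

74%

By parent–child attribution (R2), Paula Osei is treated as also owning Chloe Osei's interest in Wildmere Shipping BV, giving 80% + 20% = 100%.
By parent–child attribution (R2), Paula Osei is treated as also owning Chloe Osei's interest in Redpoint Partners LP, giving 15% + 50% = 65%.
Chain via Halcyon Services GmbH (R1): 10% × 10% = 1% of Slate Realty LP.
Chain via Wildmere Shipping BV (R1): 100% × 60% = 60% of Slate Realty LP.
Chain via Redpoint Partners LP (R1): 65% × 20% = 13% of Slate Realty LP.
Aggregating (R3): 1% + 60% + 13% = 74%.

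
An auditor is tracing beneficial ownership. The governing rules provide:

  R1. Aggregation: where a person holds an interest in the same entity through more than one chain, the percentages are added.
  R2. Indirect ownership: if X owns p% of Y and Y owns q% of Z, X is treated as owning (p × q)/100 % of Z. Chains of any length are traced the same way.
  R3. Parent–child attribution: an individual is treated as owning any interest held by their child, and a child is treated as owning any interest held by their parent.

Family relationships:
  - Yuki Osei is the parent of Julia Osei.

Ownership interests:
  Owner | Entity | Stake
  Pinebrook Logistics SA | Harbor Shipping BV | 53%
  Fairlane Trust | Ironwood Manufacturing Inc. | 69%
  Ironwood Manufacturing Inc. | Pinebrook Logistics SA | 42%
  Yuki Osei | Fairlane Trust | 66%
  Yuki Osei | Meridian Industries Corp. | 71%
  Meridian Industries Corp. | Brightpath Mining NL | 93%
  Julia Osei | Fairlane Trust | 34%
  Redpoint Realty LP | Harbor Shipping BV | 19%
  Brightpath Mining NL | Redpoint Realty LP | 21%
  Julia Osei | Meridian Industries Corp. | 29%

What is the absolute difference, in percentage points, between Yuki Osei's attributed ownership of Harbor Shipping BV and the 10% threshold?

9.0701

By parent–child attribution (R3), Yuki Osei is treated as also owning Julia Osei's interest in Fairlane Trust, giving 66% + 34% = 100%.
By parent–child attribution (R3), Yuki Osei is treated as also owning Julia Osei's interest in Meridian Industries Corp, giving 71% + 29% = 100%.
Chain via Fairlane Trust → Ironwood Manufacturing Inc. → Pinebrook Logistics SA (R2): 100% × 69% × 42% × 53% = 15.3594% of Harbor Shipping BV.
Chain via Meridian Industries Corp. → Brightpath Mining NL → Redpoint Realty LP (R2): 100% × 93% × 21% × 19% = 3.7107% of Harbor Shipping BV.
Aggregating (R1): 15.3594% + 3.7107% = 19.0701%.
19.0701% exceeds the 10% threshold by 9.0701 percentage points.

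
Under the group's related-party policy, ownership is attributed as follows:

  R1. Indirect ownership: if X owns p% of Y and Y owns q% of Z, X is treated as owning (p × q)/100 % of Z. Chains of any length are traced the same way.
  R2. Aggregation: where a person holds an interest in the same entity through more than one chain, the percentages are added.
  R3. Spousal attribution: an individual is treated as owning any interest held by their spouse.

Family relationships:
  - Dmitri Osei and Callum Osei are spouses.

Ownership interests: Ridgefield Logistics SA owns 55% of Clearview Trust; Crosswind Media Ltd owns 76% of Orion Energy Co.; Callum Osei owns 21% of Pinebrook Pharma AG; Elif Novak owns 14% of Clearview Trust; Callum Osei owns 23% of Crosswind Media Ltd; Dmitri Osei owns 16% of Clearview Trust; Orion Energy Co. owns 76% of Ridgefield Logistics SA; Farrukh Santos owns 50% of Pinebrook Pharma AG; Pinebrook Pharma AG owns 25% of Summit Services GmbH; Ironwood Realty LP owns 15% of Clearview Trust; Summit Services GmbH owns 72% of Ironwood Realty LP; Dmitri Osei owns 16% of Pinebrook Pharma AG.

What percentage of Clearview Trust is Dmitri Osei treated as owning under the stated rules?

24.30564%

By spousal attribution (R3), Dmitri Osei is treated as also owning Callum Osei's interest in Pinebrook Pharma AG, giving 16% + 21% = 37%.
By spousal attribution (R3), Dmitri Osei is treated as owning Callum Osei's 23% interest in Crosswind Media Ltd.
Chain via Pinebrook Pharma AG → Summit Services GmbH → Ironwood Realty LP (R1): 37% × 25% × 72% × 15% = 0.999% of Clearview Trust.
Direct interest in Clearview Trust: 16%.
Chain via Crosswind Media Ltd → Orion Energy Co. → Ridgefield Logistics SA (R1): 23% × 76% × 76% × 55% = 7.30664% of Clearview Trust.
Aggregating (R2): 0.999% + 16% + 7.30664% = 24.30564%.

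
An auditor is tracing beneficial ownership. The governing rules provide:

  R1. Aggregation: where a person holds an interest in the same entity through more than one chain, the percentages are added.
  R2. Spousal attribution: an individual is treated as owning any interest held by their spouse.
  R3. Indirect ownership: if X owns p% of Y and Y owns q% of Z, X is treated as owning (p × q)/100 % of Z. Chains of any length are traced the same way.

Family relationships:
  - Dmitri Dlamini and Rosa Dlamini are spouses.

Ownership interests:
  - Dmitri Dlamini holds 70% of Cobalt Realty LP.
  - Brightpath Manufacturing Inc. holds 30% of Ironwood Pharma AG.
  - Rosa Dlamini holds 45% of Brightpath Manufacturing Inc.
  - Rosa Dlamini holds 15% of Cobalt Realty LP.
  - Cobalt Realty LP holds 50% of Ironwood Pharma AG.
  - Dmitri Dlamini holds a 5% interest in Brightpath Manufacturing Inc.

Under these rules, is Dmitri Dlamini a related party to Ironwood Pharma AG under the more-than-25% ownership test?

By spousal attribution (R2), Dmitri Dlamini is treated as also owning Rosa Dlamini's interest in Brightpath Manufacturing Inc, giving 5% + 45% = 50%.
By spousal attribution (R2), Dmitri Dlamini is treated as also owning Rosa Dlamini's interest in Cobalt Realty LP, giving 70% + 15% = 85%.
Chain via Brightpath Manufacturing Inc. (R3): 50% × 30% = 15% of Ironwood Pharma AG.
Chain via Cobalt Realty LP (R3): 85% × 50% = 42.5% of Ironwood Pharma AG.
Aggregating (R1): 15% + 42.5% = 57.5%.
57.5% exceeds the 25% threshold, so Dmitri is a related party to Ironwood Pharma AG.

Yes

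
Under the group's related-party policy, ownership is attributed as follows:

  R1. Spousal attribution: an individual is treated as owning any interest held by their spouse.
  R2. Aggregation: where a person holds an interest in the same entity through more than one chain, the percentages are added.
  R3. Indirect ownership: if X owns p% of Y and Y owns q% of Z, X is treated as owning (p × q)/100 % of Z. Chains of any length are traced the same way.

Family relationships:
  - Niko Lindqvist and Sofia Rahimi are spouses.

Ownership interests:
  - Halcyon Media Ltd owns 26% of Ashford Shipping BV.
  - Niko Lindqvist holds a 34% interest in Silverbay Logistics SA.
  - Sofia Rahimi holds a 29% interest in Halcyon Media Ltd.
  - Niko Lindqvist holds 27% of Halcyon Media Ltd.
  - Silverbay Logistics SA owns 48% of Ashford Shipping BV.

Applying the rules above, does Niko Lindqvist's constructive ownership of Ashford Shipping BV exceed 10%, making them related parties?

Yes

By spousal attribution (R1), Niko Lindqvist is treated as also owning Sofia Rahimi's interest in Halcyon Media Ltd, giving 27% + 29% = 56%.
Chain via Halcyon Media Ltd (R3): 56% × 26% = 14.56% of Ashford Shipping BV.
Chain via Silverbay Logistics SA (R3): 34% × 48% = 16.32% of Ashford Shipping BV.
Aggregating (R2): 14.56% + 16.32% = 30.88%.
30.88% exceeds the 10% threshold, so Niko is a related party to Ashford Shipping BV.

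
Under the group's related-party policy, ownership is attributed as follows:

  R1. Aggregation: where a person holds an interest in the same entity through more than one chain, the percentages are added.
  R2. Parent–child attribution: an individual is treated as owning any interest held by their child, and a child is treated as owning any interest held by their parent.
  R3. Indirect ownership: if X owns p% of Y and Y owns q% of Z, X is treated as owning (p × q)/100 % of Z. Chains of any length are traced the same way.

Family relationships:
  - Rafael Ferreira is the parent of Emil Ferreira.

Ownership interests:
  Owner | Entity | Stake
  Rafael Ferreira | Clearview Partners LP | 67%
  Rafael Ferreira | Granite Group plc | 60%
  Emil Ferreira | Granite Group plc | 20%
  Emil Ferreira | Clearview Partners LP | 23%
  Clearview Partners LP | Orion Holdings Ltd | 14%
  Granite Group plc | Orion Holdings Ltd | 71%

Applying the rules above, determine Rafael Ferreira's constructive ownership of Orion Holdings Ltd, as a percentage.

By parent–child attribution (R2), Rafael Ferreira is treated as also owning Emil Ferreira's interest in Granite Group plc, giving 60% + 20% = 80%.
By parent–child attribution (R2), Rafael Ferreira is treated as also owning Emil Ferreira's interest in Clearview Partners LP, giving 67% + 23% = 90%.
Chain via Granite Group plc (R3): 80% × 71% = 56.8% of Orion Holdings Ltd.
Chain via Clearview Partners LP (R3): 90% × 14% = 12.6% of Orion Holdings Ltd.
Aggregating (R1): 56.8% + 12.6% = 69.4%.

69.4%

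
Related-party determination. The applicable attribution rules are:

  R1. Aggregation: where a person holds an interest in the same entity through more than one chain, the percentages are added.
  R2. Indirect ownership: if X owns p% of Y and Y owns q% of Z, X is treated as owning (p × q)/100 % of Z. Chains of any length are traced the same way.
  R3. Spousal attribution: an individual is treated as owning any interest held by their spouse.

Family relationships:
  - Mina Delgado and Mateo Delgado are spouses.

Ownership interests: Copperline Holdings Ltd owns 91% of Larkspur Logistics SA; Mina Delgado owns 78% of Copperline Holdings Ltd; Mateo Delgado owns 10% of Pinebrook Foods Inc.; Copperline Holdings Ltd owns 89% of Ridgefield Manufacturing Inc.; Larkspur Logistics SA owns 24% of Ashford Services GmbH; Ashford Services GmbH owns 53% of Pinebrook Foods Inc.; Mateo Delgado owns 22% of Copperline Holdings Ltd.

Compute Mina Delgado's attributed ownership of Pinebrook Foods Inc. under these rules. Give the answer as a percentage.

21.5752%

By spousal attribution (R3), Mina Delgado is treated as also owning Mateo Delgado's interest in Copperline Holdings Ltd, giving 78% + 22% = 100%.
By spousal attribution (R3), Mina Delgado is treated as owning Mateo Delgado's 10% interest in Pinebrook Foods Inc.
Chain via Copperline Holdings Ltd → Larkspur Logistics SA → Ashford Services GmbH (R2): 100% × 91% × 24% × 53% = 11.5752% of Pinebrook Foods Inc.
Direct interest in Pinebrook Foods Inc: 10%.
Aggregating (R1): 11.5752% + 10% = 21.5752%.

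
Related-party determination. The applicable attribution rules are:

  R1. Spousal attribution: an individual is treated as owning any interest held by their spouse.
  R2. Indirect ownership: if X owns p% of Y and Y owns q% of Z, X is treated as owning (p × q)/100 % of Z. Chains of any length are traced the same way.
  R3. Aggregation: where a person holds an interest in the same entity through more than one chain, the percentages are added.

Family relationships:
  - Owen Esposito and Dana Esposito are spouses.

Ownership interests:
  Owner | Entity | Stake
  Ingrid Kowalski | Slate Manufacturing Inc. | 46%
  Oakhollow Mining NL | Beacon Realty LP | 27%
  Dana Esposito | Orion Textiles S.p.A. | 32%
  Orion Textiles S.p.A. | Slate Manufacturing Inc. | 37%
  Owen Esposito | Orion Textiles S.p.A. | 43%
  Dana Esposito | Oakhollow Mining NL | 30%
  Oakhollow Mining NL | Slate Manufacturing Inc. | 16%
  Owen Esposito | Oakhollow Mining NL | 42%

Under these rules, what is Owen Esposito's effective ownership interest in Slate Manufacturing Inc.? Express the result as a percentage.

By spousal attribution (R1), Owen Esposito is treated as also owning Dana Esposito's interest in Oakhollow Mining NL, giving 42% + 30% = 72%.
By spousal attribution (R1), Owen Esposito is treated as also owning Dana Esposito's interest in Orion Textiles S.p.A, giving 43% + 32% = 75%.
Chain via Oakhollow Mining NL (R2): 72% × 16% = 11.52% of Slate Manufacturing Inc.
Chain via Orion Textiles S.p.A. (R2): 75% × 37% = 27.75% of Slate Manufacturing Inc.
Aggregating (R3): 11.52% + 27.75% = 39.27%.

39.27%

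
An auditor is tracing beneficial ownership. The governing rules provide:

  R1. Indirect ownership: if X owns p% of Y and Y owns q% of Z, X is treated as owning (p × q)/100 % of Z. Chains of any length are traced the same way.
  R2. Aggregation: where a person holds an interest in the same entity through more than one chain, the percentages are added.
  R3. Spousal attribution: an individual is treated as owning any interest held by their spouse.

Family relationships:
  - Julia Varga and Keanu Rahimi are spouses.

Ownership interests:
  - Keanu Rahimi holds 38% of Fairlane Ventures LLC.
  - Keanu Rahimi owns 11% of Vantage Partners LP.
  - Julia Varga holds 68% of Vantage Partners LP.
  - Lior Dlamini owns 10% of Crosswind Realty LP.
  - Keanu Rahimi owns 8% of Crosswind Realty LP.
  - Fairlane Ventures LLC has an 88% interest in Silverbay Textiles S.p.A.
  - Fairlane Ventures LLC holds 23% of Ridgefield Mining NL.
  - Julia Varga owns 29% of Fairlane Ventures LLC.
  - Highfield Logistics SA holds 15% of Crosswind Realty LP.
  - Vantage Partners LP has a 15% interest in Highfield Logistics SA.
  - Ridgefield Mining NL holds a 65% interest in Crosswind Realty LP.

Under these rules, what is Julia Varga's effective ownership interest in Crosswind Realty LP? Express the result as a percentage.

By spousal attribution (R3), Julia Varga is treated as also owning Keanu Rahimi's interest in Fairlane Ventures LLC, giving 29% + 38% = 67%.
By spousal attribution (R3), Julia Varga is treated as also owning Keanu Rahimi's interest in Vantage Partners LP, giving 68% + 11% = 79%.
By spousal attribution (R3), Julia Varga is treated as owning Keanu Rahimi's 8% interest in Crosswind Realty LP.
Chain via Fairlane Ventures LLC → Ridgefield Mining NL (R1): 67% × 23% × 65% = 10.0165% of Crosswind Realty LP.
Chain via Vantage Partners LP → Highfield Logistics SA (R1): 79% × 15% × 15% = 1.7775% of Crosswind Realty LP.
Direct interest in Crosswind Realty LP: 8%.
Aggregating (R2): 10.0165% + 1.7775% + 8% = 19.794%.

19.794%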